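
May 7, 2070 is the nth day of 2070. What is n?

127

Days in months before May: 31 + 28 + 31 + 30 = 120.
Plus 7 days into May → day 127.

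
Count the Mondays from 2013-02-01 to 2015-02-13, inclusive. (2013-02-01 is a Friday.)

106

2013-02-01 is a Friday; the first Monday on or after it is 2013-02-04 (3 days later).
From 2013-02-04 to 2015-02-13: 330 + 365 + 44 = 739 days (rest of 2013, 2014, to 2015-02-13 in 2015).
739 ÷ 7 = 105 full weeks with remainder 4, so 105 more Mondays after the first → 106.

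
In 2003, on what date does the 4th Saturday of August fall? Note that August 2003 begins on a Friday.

August 2003 begins on a Friday, so the first Saturday is August 2 (1 day later).
The 4th Saturday is 3 weeks later: 2 + 21 = 23.

August 23, 2003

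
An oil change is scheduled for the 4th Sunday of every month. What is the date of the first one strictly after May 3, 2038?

May 2038 starts on a Saturday; its first Sunday is the 2nd, so the 4th Sunday is the 23rd — May 23, 2038.
May 23, 2038 is after May 3, 2038, so that is the next one.

May 23, 2038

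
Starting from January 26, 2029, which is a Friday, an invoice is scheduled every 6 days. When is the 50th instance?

November 16, 2029

The 50th occurrence is 49 intervals after the first: 49 × 6 = 294 days after January 26, 2029.
January has 31 days — 5 days to the end of January leaves 289.
February has 28 days (261 left).
March has 31 days (230 left).
April has 30 days (200 left).
May has 31 days (169 left).
June has 30 days (139 left).
July has 31 days (108 left).
August has 31 days (77 left).
September has 30 days (47 left).
October has 31 days (16 left).
16 days into November → November 16, 2029.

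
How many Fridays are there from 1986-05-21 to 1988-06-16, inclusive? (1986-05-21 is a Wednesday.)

1986-05-21 is a Wednesday; the first Friday on or after it is 1986-05-23 (2 days later).
From 1986-05-23 to 1988-06-16: 222 + 365 + 168 = 755 days (rest of 1986, 1987, to 1988-06-16 in 1988).
755 ÷ 7 = 107 full weeks with remainder 6, so 107 more Fridays after the first → 108.

108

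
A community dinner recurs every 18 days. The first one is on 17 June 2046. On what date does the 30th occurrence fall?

The 30th occurrence is 29 intervals after the first: 29 × 18 = 522 days after 17 June 2046.
June has 30 days — 13 days to the end of June leaves 509.
From end of June to end of 2046 is 184 days (325 left).
January has 31 days (294 left).
February has 28 days (266 left).
March has 31 days (235 left).
April has 30 days (205 left).
May has 31 days (174 left).
June has 30 days (144 left).
July has 31 days (113 left).
August has 31 days (82 left).
September has 30 days (52 left).
October has 31 days (21 left).
21 days into November → 21 November 2047.

21 November 2047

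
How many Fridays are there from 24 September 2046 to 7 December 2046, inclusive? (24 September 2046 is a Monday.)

24 September 2046 is a Monday; the first Friday on or after it is 28 September 2046 (4 days later).
From 28 September 2046 to 7 December 2046: 2 + 31 + 30 + 7 = 70 days (rest of September, October, November, December).
70 ÷ 7 = 10 full weeks with remainder 0, so 10 more Fridays after the first → 11.

11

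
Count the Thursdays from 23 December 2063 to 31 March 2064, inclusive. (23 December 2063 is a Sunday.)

14

23 December 2063 is a Sunday; the first Thursday on or after it is 27 December 2063 (4 days later).
From 27 December 2063 to 31 March 2064: 4 + 31 + 29 + 31 = 95 days (rest of December, January, February, March).
95 ÷ 7 = 13 full weeks with remainder 4, so 13 more Thursdays after the first → 14.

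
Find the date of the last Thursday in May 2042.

May 29, 2042

May 2042 begins on a Thursday, so the first Thursday is May 1.
May 2042 has 31 days. Adding weeks: 1, 8, 15, 22, 29 — the last one ≤ 31 is the 29th.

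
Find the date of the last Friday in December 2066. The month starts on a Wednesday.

December 2066 begins on a Wednesday, so the first Friday is December 3 (2 days later).
December 2066 has 31 days. Adding weeks: 3, 10, 17, 24, 31 — the last one ≤ 31 is the 31st.

31 December 2066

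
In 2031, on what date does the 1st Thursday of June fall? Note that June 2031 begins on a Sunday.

June 5, 2031

June 2031 begins on a Sunday, so the first Thursday is June 5 (4 days later).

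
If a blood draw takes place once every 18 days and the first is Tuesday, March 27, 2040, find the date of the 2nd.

The 2nd occurrence is 1 interval after the first: 1 × 18 = 18 days after March 27, 2040.
March has 31 days — 4 days to the end of March leaves 14.
14 days into April → April 14, 2040.

April 14, 2040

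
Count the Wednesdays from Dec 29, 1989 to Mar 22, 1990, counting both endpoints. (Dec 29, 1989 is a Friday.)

Dec 29, 1989 is a Friday; the first Wednesday on or after it is Jan 3, 1990 (5 days later).
From Jan 3, 1990 to Mar 22, 1990: 28 + 28 + 22 = 78 days (rest of Jan, Feb, Mar).
78 ÷ 7 = 11 full weeks with remainder 1, so 11 more Wednesdays after the first → 12.

12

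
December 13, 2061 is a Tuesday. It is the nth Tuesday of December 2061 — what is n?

2nd

Day 13 falls in week ⌈13/7⌉ of the month.
Days 1–7 hold the 1st Tuesday, 8–14 the 2nd, 15–21 the 3rd, 22–28 the 4th, 29–31 the 5th.
13 is in the range for the 2nd.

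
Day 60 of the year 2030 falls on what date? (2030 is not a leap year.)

Mar 1, 2030

Jan has 31 days (60 − 31 = 29 remain).
Feb has 28 days (29 − 28 = 1 remain).
1 into Mar → Mar 1.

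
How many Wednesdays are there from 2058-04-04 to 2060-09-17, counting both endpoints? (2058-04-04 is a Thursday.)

128

2058-04-04 is a Thursday; the first Wednesday on or after it is 2058-04-10 (6 days later).
From 2058-04-10 to 2060-09-17: 265 + 365 + 261 = 891 days (rest of 2058, 2059, to 2060-09-17 in 2060).
891 ÷ 7 = 127 full weeks with remainder 2, so 127 more Wednesdays after the first → 128.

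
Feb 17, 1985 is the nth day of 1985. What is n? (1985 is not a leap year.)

48

Days in months before Feb: 31 = 31.
Plus 17 days into Feb → day 48.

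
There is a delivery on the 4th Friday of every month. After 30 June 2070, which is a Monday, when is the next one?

June 2070 starts on a Sunday; its first Friday is the 6th, so the 4th Friday is the 27th — 27 June 2070.
That is not after 30 June 2070, so look at July 2070.
July 2070 starts on a Tuesday; its first Friday is the 4th, so the 4th Friday is the 25th — 25 July 2070.

25 July 2070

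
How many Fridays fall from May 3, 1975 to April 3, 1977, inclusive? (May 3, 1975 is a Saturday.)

May 3, 1975 is a Saturday; the first Friday on or after it is May 9, 1975 (6 days later).
From May 9, 1975 to April 3, 1977: 236 + 366 + 93 = 695 days (rest of 1975, 1976, to April 3, 1977 in 1977).
695 ÷ 7 = 99 full weeks with remainder 2, so 99 more Fridays after the first → 100.

100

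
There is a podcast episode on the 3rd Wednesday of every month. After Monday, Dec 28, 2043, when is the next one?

Jan 20, 2044

Dec 2043 starts on a Tuesday; its first Wednesday is the 2nd, so the 3rd Wednesday is the 16th — Dec 16, 2043.
That is not after Dec 28, 2043, so look at Jan 2044.
Jan 2044 starts on a Friday; its first Wednesday is the 6th, so the 3rd Wednesday is the 20th — Jan 20, 2044.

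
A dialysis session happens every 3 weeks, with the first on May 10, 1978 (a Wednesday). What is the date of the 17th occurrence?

The 17th occurrence is 16 intervals after the first: 16 × 21 = 336 days after May 10, 1978.
May has 31 days — 21 days to the end of May leaves 315.
June has 30 days (285 left).
July has 31 days (254 left).
August has 31 days (223 left).
September has 30 days (193 left).
October has 31 days (162 left).
November has 30 days (132 left).
December has 31 days (101 left).
January has 31 days (70 left).
February has 28 days (42 left).
March has 31 days (11 left).
11 days into April → April 11, 1979.

April 11, 1979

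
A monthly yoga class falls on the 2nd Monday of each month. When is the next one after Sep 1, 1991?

Sep 1991 starts on a Sunday; its first Monday is the 2nd, so the 2nd Monday is the 9th — Sep 9, 1991.
Sep 9, 1991 is after Sep 1, 1991, so that is the next one.

Sep 9, 1991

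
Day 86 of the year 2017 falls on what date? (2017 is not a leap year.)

January has 31 days (86 − 31 = 55 remain).
February has 28 days (55 − 28 = 27 remain).
27 into March → March 27.

March 27, 2017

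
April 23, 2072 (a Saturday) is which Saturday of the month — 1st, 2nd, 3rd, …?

4th

Day 23 falls in week ⌈23/7⌉ of the month.
Days 1–7 hold the 1st Saturday, 8–14 the 2nd, 15–21 the 3rd, 22–28 the 4th, 29–31 the 5th.
23 is in the range for the 4th.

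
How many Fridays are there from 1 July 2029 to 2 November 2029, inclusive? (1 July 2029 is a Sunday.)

18

1 July 2029 is a Sunday; the first Friday on or after it is 6 July 2029 (5 days later).
From 6 July 2029 to 2 November 2029: 25 + 31 + 30 + 31 + 2 = 119 days (rest of July, August, September, October, November).
119 ÷ 7 = 17 full weeks with remainder 0, so 17 more Fridays after the first → 18.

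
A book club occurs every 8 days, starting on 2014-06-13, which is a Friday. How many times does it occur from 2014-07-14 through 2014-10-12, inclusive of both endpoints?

Occurrences land 8·i days after 2014-06-13 for i = 0, 1, 2, …
2014-07-14 is 31 days after the start; 31 ÷ 8 = 3 remainder 7; since the remainder is 7, round up to i = 4. First occurrence in the window: #5 on 2014-07-15 (4×8 = 32 days in).
2014-10-12 is 121 days after the start; 121 ÷ 8 = 15 remainder 1. Last occurrence in the window: #16 on 2014-10-11.
Occurrences #5 through #16: 12 in total.

12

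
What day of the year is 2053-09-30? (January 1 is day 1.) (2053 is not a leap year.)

Days in months before September: 31 + 28 + 31 + 30 + 31 + 30 + 31 + 31 = 243.
Plus 30 days into September → day 273.

273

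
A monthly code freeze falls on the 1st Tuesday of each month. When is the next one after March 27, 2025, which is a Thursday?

March 2025 starts on a Saturday, so its 1st Tuesday is March 4, 2025 (3 days in).
That is not after March 27, 2025, so look at April 2025.
April 2025 starts on a Tuesday, so its 1st Tuesday is April 1, 2025.

April 1, 2025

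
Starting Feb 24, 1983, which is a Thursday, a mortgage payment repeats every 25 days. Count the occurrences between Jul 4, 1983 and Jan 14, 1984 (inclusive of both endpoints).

7

Occurrences land 25·i days after Feb 24, 1983 for i = 0, 1, 2, …
Jul 4, 1983 is 130 days after the start; 130 ÷ 25 = 5 remainder 5; since the remainder is 5, round up to i = 6. First occurrence in the window: #7 on Jul 24, 1983 (6×25 = 150 days in).
Jan 14, 1984 is 324 days after the start; 324 ÷ 25 = 12 remainder 24. Last occurrence in the window: #13 on Dec 21, 1983.
Occurrences #7 through #13: 7 in total.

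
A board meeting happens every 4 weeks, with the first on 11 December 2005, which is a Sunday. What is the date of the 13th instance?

The 13th occurrence is 12 intervals after the first: 12 × 28 = 336 days after 11 December 2005.
December has 31 days — 20 days to the end of December leaves 316.
January has 31 days (285 left).
February has 28 days (257 left).
March has 31 days (226 left).
April has 30 days (196 left).
May has 31 days (165 left).
June has 30 days (135 left).
July has 31 days (104 left).
August has 31 days (73 left).
September has 30 days (43 left).
October has 31 days (12 left).
12 days into November → 12 November 2006.

12 November 2006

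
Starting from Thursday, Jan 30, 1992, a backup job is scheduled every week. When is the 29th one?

The 29th occurrence is 28 intervals after the first: 28 × 7 = 196 days after Jan 30, 1992.
Jan has 31 days — 1 day to the end of Jan leaves 195.
Feb has 29 days (166 left).
Mar has 31 days (135 left).
Apr has 30 days (105 left).
May has 31 days (74 left).
Jun has 30 days (44 left).
Jul has 31 days (13 left).
13 days into Aug → Aug 13, 1992.

Aug 13, 1992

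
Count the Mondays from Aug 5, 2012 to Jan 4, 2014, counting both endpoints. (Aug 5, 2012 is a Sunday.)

Aug 5, 2012 is a Sunday; the first Monday on or after it is Aug 6, 2012 (1 day later).
From Aug 6, 2012 to Jan 4, 2014: 147 + 365 + 4 = 516 days (rest of 2012, 2013, to Jan 4, 2014 in 2014).
516 ÷ 7 = 73 full weeks with remainder 5, so 73 more Mondays after the first → 74.

74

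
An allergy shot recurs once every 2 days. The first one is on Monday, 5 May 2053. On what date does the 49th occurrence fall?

The 49th occurrence is 48 intervals after the first: 48 × 2 = 96 days after 5 May 2053.
May has 31 days — 26 days to the end of May leaves 70.
June has 30 days (40 left).
July has 31 days (9 left).
9 days into August → 9 August 2053.

9 August 2053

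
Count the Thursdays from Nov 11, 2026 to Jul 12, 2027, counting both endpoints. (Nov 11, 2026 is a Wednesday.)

Nov 11, 2026 is a Wednesday; the first Thursday on or after it is Nov 12, 2026 (1 day later).
From Nov 12, 2026 to Jul 12, 2027: 18 + 31 + 31 + 28 + 31 + 30 + 31 + 30 + 12 = 242 days (rest of Nov, Dec, Jan, Feb, Mar, Apr, May, Jun, Jul).
242 ÷ 7 = 34 full weeks with remainder 4, so 34 more Thursdays after the first → 35.

35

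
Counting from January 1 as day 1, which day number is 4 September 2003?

247

Days in months before September: 31 + 28 + 31 + 30 + 31 + 30 + 31 + 31 = 243.
Plus 4 days into September → day 247.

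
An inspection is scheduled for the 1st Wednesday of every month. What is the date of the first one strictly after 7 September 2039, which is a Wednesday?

September 2039 starts on a Thursday, so its 1st Wednesday is 7 September 2039 (6 days in).
That is not after 7 September 2039, so look at October 2039.
October 2039 starts on a Saturday, so its 1st Wednesday is 5 October 2039 (4 days in).

5 October 2039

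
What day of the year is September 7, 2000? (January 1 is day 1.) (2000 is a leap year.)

Days in months before September: 31 + 29 + 31 + 30 + 31 + 30 + 31 + 31 = 244.
Plus 7 days into September → day 251.

251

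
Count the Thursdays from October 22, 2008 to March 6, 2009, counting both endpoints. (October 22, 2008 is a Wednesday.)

October 22, 2008 is a Wednesday; the first Thursday on or after it is October 23, 2008 (1 day later).
From October 23, 2008 to March 6, 2009: 8 + 30 + 31 + 31 + 28 + 6 = 134 days (rest of October, November, December, January, February, March).
134 ÷ 7 = 19 full weeks with remainder 1, so 19 more Thursdays after the first → 20.

20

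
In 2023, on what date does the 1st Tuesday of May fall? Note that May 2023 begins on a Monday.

May 2, 2023

May 2023 begins on a Monday, so the first Tuesday is May 2 (1 day later).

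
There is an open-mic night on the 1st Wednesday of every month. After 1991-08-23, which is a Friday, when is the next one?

1991-09-04

August 1991 starts on a Thursday, so its 1st Wednesday is 1991-08-07 (6 days in).
That is not after 1991-08-23, so look at September 1991.
September 1991 starts on a Sunday, so its 1st Wednesday is 1991-09-04 (3 days in).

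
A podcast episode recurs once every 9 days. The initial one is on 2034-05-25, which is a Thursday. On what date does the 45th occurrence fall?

2035-06-25

The 45th occurrence is 44 intervals after the first: 44 × 9 = 396 days after 2034-05-25.
May has 31 days — 6 days to the end of May leaves 390.
June has 30 days (360 left).
July has 31 days (329 left).
August has 31 days (298 left).
September has 30 days (268 left).
October has 31 days (237 left).
November has 30 days (207 left).
December has 31 days (176 left).
January has 31 days (145 left).
February has 28 days (117 left).
March has 31 days (86 left).
April has 30 days (56 left).
May has 31 days (25 left).
25 days into June → 2035-06-25.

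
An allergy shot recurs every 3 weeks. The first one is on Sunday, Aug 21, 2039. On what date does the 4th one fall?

Oct 23, 2039

The 4th occurrence is 3 intervals after the first: 3 × 21 = 63 days after Aug 21, 2039.
Aug has 31 days — 10 days to the end of Aug leaves 53.
Sep has 30 days (23 left).
23 days into Oct → Oct 23, 2039.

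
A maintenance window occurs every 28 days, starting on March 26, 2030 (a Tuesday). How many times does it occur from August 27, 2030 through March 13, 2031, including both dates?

Occurrences land 28·i days after March 26, 2030 for i = 0, 1, 2, …
August 27, 2030 is 154 days after the start; 154 ÷ 28 = 5 remainder 14; since the remainder is 14, round up to i = 6. First occurrence in the window: #7 on September 10, 2030 (6×28 = 168 days in).
March 13, 2031 is 352 days after the start; 352 ÷ 28 = 12 remainder 16. Last occurrence in the window: #13 on February 25, 2031.
Occurrences #7 through #13: 7 in total.

7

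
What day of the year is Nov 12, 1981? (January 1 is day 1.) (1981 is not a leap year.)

Days in months before Nov: 31 + 28 + 31 + 30 + 31 + 30 + 31 + 31 + 30 + 31 = 304.
Plus 12 days into Nov → day 316.

316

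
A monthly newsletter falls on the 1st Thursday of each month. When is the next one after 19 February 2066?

4 March 2066

February 2066 starts on a Monday, so its 1st Thursday is 4 February 2066 (3 days in).
That is not after 19 February 2066, so look at March 2066.
March 2066 starts on a Monday, so its 1st Thursday is 4 March 2066 (3 days in).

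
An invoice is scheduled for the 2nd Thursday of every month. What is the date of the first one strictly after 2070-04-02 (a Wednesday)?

2070-04-10

April 2070 starts on a Tuesday; its first Thursday is the 3rd, so the 2nd Thursday is the 10th — 2070-04-10.
2070-04-10 is after 2070-04-02, so that is the next one.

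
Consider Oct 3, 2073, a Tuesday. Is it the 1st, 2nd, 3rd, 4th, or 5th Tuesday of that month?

1st

Day 3 falls in week ⌈3/7⌉ of the month.
Days 1–7 hold the 1st Tuesday, 8–14 the 2nd, 15–21 the 3rd, 22–28 the 4th, 29–31 the 5th.
3 is in the range for the 1st.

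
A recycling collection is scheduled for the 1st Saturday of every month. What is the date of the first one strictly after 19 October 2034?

October 2034 starts on a Sunday, so its 1st Saturday is 7 October 2034 (6 days in).
That is not after 19 October 2034, so look at November 2034.
November 2034 starts on a Wednesday, so its 1st Saturday is 4 November 2034 (3 days in).

4 November 2034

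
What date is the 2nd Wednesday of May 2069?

May 2069 begins on a Wednesday, so the first Wednesday is May 1.
The 2nd Wednesday is 1 weeks later: 1 + 7 = 8.

May 8, 2069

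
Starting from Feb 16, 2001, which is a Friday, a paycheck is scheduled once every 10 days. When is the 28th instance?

Nov 13, 2001

The 28th occurrence is 27 intervals after the first: 27 × 10 = 270 days after Feb 16, 2001.
Feb has 28 days — 12 days to the end of Feb leaves 258.
Mar has 31 days (227 left).
Apr has 30 days (197 left).
May has 31 days (166 left).
Jun has 30 days (136 left).
Jul has 31 days (105 left).
Aug has 31 days (74 left).
Sep has 30 days (44 left).
Oct has 31 days (13 left).
13 days into Nov → Nov 13, 2001.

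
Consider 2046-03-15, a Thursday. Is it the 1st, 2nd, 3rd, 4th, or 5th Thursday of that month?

Day 15 falls in week ⌈15/7⌉ of the month.
Days 1–7 hold the 1st Thursday, 8–14 the 2nd, 15–21 the 3rd, 22–28 the 4th, 29–31 the 5th.
15 is in the range for the 3rd.

3rd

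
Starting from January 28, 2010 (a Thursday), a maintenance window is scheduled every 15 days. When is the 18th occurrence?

The 18th occurrence is 17 intervals after the first: 17 × 15 = 255 days after January 28, 2010.
January has 31 days — 3 days to the end of January leaves 252.
February has 28 days (224 left).
March has 31 days (193 left).
April has 30 days (163 left).
May has 31 days (132 left).
June has 30 days (102 left).
July has 31 days (71 left).
August has 31 days (40 left).
September has 30 days (10 left).
10 days into October → October 10, 2010.

October 10, 2010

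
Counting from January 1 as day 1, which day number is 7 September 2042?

250

Days in months before September: 31 + 28 + 31 + 30 + 31 + 30 + 31 + 31 = 243.
Plus 7 days into September → day 250.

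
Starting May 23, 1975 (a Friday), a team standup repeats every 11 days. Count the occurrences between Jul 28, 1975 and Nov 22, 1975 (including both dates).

Occurrences land 11·i days after May 23, 1975 for i = 0, 1, 2, …
Jul 28, 1975 is 66 days after the start; 66 ÷ 11 = 6 remainder 0. First occurrence in the window: #7 on Jul 28, 1975 (6×11 = 66 days in).
Nov 22, 1975 is 183 days after the start; 183 ÷ 11 = 16 remainder 7. Last occurrence in the window: #17 on Nov 15, 1975.
Occurrences #7 through #17: 11 in total.

11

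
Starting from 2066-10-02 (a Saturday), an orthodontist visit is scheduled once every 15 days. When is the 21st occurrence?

The 21st occurrence is 20 intervals after the first: 20 × 15 = 300 days after 2066-10-02.
October has 31 days — 29 days to the end of October leaves 271.
November has 30 days (241 left).
December has 31 days (210 left).
January has 31 days (179 left).
February has 28 days (151 left).
March has 31 days (120 left).
April has 30 days (90 left).
May has 31 days (59 left).
June has 30 days (29 left).
29 days into July → 2067-07-29.

2067-07-29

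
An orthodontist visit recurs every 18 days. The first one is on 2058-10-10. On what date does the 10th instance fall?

The 10th occurrence is 9 intervals after the first: 9 × 18 = 162 days after 2058-10-10.
October has 31 days — 21 days to the end of October leaves 141.
November has 30 days (111 left).
December has 31 days (80 left).
January has 31 days (49 left).
February has 28 days (21 left).
21 days into March → 2059-03-21.

2059-03-21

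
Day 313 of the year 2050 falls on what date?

January has 31 days (313 − 31 = 282 remain).
February has 28 days (282 − 28 = 254 remain).
March has 31 days (254 − 31 = 223 remain).
April has 30 days (223 − 30 = 193 remain).
May has 31 days (193 − 31 = 162 remain).
June has 30 days (162 − 30 = 132 remain).
July has 31 days (132 − 31 = 101 remain).
August has 31 days (101 − 31 = 70 remain).
September has 30 days (70 − 30 = 40 remain).
October has 31 days (40 − 31 = 9 remain).
9 into November → November 9.

9 November 2050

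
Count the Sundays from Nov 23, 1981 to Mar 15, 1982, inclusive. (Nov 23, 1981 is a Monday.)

Nov 23, 1981 is a Monday; the first Sunday on or after it is Nov 29, 1981 (6 days later).
From Nov 29, 1981 to Mar 15, 1982: 1 + 31 + 31 + 28 + 15 = 106 days (rest of Nov, Dec, Jan, Feb, Mar).
106 ÷ 7 = 15 full weeks with remainder 1, so 15 more Sundays after the first → 16.

16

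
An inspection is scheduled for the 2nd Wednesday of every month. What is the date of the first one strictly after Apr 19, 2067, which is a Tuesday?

May 11, 2067

Apr 2067 starts on a Friday; its first Wednesday is the 6th, so the 2nd Wednesday is the 13th — Apr 13, 2067.
That is not after Apr 19, 2067, so look at May 2067.
May 2067 starts on a Sunday; its first Wednesday is the 4th, so the 2nd Wednesday is the 11th — May 11, 2067.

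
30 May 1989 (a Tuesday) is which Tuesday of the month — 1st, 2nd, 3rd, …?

5th

Day 30 falls in week ⌈30/7⌉ of the month.
Days 1–7 hold the 1st Tuesday, 8–14 the 2nd, 15–21 the 3rd, 22–28 the 4th, 29–31 the 5th.
30 is in the range for the 5th.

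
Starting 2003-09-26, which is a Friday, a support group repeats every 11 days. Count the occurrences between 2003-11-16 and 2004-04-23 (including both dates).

15

Occurrences land 11·i days after 2003-09-26 for i = 0, 1, 2, …
2003-11-16 is 51 days after the start; 51 ÷ 11 = 4 remainder 7; since the remainder is 7, round up to i = 5. First occurrence in the window: #6 on 2003-11-20 (5×11 = 55 days in).
2004-04-23 is 210 days after the start; 210 ÷ 11 = 19 remainder 1. Last occurrence in the window: #20 on 2004-04-22.
Occurrences #6 through #20: 15 in total.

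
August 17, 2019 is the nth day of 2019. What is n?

229

Days in months before August: 31 + 28 + 31 + 30 + 31 + 30 + 31 = 212.
Plus 17 days into August → day 229.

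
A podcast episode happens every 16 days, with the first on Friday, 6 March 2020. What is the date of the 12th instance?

29 August 2020

The 12th occurrence is 11 intervals after the first: 11 × 16 = 176 days after 6 March 2020.
March has 31 days — 25 days to the end of March leaves 151.
April has 30 days (121 left).
May has 31 days (90 left).
June has 30 days (60 left).
July has 31 days (29 left).
29 days into August → 29 August 2020.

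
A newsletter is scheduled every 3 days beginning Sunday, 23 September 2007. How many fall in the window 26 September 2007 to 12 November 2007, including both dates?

Occurrences land 3·i days after 23 September 2007 for i = 0, 1, 2, …
26 September 2007 is 3 days after the start; 3 ÷ 3 = 1 remainder 0. First occurrence in the window: #2 on 26 September 2007 (1×3 = 3 days in).
12 November 2007 is 50 days after the start; 50 ÷ 3 = 16 remainder 2. Last occurrence in the window: #17 on 10 November 2007.
Occurrences #2 through #17: 16 in total.

16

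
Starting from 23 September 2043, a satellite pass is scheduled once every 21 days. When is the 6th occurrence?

The 6th occurrence is 5 intervals after the first: 5 × 21 = 105 days after 23 September 2043.
September has 30 days — 7 days to the end of September leaves 98.
October has 31 days (67 left).
November has 30 days (37 left).
December has 31 days (6 left).
6 days into January → 6 January 2044.

6 January 2044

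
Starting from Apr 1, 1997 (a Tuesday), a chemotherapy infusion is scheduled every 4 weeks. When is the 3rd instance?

The 3rd occurrence is 2 intervals after the first: 2 × 28 = 56 days after Apr 1, 1997.
Apr has 30 days — 29 days to the end of Apr leaves 27.
27 days into May → May 27, 1997.

May 27, 1997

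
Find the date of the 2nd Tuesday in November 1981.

The first Tuesday of November 1981 is November 3.
The 2nd Tuesday is 1 weeks later: 3 + 7 = 10.

1981-11-10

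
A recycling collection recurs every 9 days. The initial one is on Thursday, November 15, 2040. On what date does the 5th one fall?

December 21, 2040

The 5th occurrence is 4 intervals after the first: 4 × 9 = 36 days after November 15, 2040.
November has 30 days — 15 days to the end of November leaves 21.
21 days into December → December 21, 2040.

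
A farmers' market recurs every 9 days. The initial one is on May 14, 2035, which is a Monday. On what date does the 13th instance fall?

August 30, 2035

The 13th occurrence is 12 intervals after the first: 12 × 9 = 108 days after May 14, 2035.
May has 31 days — 17 days to the end of May leaves 91.
June has 30 days (61 left).
July has 31 days (30 left).
30 days into August → August 30, 2035.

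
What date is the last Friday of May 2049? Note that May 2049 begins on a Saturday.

May 2049 begins on a Saturday, so the first Friday is May 7 (6 days later).
May 2049 has 31 days. Adding weeks: 7, 14, 21, 28 — the last one ≤ 31 is the 28th.

May 28, 2049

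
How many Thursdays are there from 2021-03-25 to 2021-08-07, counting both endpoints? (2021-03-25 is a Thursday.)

2021-03-25 is a Thursday; the first Thursday on or after it is 2021-03-25.
From 2021-03-25 to 2021-08-07: 6 + 30 + 31 + 30 + 31 + 7 = 135 days (rest of March, April, May, June, July, August).
135 ÷ 7 = 19 full weeks with remainder 2, so 19 more Thursdays after the first → 20.

20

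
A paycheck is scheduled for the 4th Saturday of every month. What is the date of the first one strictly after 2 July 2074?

28 July 2074

July 2074 starts on a Sunday; its first Saturday is the 7th, so the 4th Saturday is the 28th — 28 July 2074.
28 July 2074 is after 2 July 2074, so that is the next one.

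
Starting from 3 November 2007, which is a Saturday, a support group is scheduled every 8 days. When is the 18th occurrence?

18 March 2008

The 18th occurrence is 17 intervals after the first: 17 × 8 = 136 days after 3 November 2007.
November has 30 days — 27 days to the end of November leaves 109.
December has 31 days (78 left).
January has 31 days (47 left).
February has 29 days (18 left).
18 days into March → 18 March 2008.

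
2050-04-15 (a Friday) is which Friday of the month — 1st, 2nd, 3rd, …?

Day 15 falls in week ⌈15/7⌉ of the month.
Days 1–7 hold the 1st Friday, 8–14 the 2nd, 15–21 the 3rd, 22–28 the 4th, 29–31 the 5th.
15 is in the range for the 3rd.

3rd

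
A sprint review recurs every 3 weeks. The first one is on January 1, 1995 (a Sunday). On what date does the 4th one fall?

The 4th occurrence is 3 intervals after the first: 3 × 21 = 63 days after January 1, 1995.
January has 31 days — 30 days to the end of January leaves 33.
February has 28 days (5 left).
5 days into March → March 5, 1995.

March 5, 1995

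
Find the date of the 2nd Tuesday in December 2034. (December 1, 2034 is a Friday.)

December 2034 begins on a Friday, so the first Tuesday is December 5 (4 days later).
The 2nd Tuesday is 1 weeks later: 5 + 7 = 12.

2034-12-12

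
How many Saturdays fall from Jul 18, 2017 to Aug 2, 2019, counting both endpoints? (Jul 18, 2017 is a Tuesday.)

106

Jul 18, 2017 is a Tuesday; the first Saturday on or after it is Jul 22, 2017 (4 days later).
From Jul 22, 2017 to Aug 2, 2019: 162 + 365 + 214 = 741 days (rest of 2017, 2018, to Aug 2, 2019 in 2019).
741 ÷ 7 = 105 full weeks with remainder 6, so 105 more Saturdays after the first → 106.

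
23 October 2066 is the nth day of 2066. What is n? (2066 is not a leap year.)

296

Days in months before October: 31 + 28 + 31 + 30 + 31 + 30 + 31 + 31 + 30 = 273.
Plus 23 days into October → day 296.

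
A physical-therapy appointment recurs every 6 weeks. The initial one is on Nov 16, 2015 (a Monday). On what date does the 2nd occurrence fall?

The 2nd occurrence is 1 interval after the first: 1 × 42 = 42 days after Nov 16, 2015.
Nov has 30 days — 14 days to the end of Nov leaves 28.
28 days into Dec → Dec 28, 2015.

Dec 28, 2015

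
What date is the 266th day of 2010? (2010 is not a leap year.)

January has 31 days (266 − 31 = 235 remain).
February has 28 days (235 − 28 = 207 remain).
March has 31 days (207 − 31 = 176 remain).
April has 30 days (176 − 30 = 146 remain).
May has 31 days (146 − 31 = 115 remain).
June has 30 days (115 − 30 = 85 remain).
July has 31 days (85 − 31 = 54 remain).
August has 31 days (54 − 31 = 23 remain).
23 into September → September 23.

23 September 2010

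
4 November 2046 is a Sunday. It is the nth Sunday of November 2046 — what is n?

1st

Day 4 falls in week ⌈4/7⌉ of the month.
Days 1–7 hold the 1st Sunday, 8–14 the 2nd, 15–21 the 3rd, 22–28 the 4th, 29–31 the 5th.
4 is in the range for the 1st.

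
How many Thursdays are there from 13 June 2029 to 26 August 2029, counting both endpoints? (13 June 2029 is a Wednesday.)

13 June 2029 is a Wednesday; the first Thursday on or after it is 14 June 2029 (1 day later).
From 14 June 2029 to 26 August 2029: 16 + 31 + 26 = 73 days (rest of June, July, August).
73 ÷ 7 = 10 full weeks with remainder 3, so 10 more Thursdays after the first → 11.

11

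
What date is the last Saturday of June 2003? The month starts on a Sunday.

June 2003 begins on a Sunday, so the first Saturday is June 7 (6 days later).
June 2003 has 30 days. Adding weeks: 7, 14, 21, 28 — the last one ≤ 30 is the 28th.

June 28, 2003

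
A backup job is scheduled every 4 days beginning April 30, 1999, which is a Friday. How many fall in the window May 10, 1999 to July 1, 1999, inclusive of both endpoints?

Occurrences land 4·i days after April 30, 1999 for i = 0, 1, 2, …
May 10, 1999 is 10 days after the start; 10 ÷ 4 = 2 remainder 2; since the remainder is 2, round up to i = 3. First occurrence in the window: #4 on May 12, 1999 (3×4 = 12 days in).
July 1, 1999 is 62 days after the start; 62 ÷ 4 = 15 remainder 2. Last occurrence in the window: #16 on June 29, 1999.
Occurrences #4 through #16: 13 in total.

13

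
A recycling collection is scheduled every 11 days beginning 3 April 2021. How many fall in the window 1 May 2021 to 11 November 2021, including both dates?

Occurrences land 11·i days after 3 April 2021 for i = 0, 1, 2, …
1 May 2021 is 28 days after the start; 28 ÷ 11 = 2 remainder 6; since the remainder is 6, round up to i = 3. First occurrence in the window: #4 on 6 May 2021 (3×11 = 33 days in).
11 November 2021 is 222 days after the start; 222 ÷ 11 = 20 remainder 2. Last occurrence in the window: #21 on 9 November 2021.
Occurrences #4 through #21: 18 in total.

18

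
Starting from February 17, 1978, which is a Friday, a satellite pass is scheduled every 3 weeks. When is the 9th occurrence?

August 4, 1978

The 9th occurrence is 8 intervals after the first: 8 × 21 = 168 days after February 17, 1978.
February has 28 days — 11 days to the end of February leaves 157.
March has 31 days (126 left).
April has 30 days (96 left).
May has 31 days (65 left).
June has 30 days (35 left).
July has 31 days (4 left).
4 days into August → August 4, 1978.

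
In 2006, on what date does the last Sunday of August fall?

2006-08-27

The first Sunday of August 2006 is August 6.
August 2006 has 31 days. Adding weeks: 6, 13, 20, 27 — the last one ≤ 31 is the 27th.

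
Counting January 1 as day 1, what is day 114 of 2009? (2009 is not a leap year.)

Jan has 31 days (114 − 31 = 83 remain).
Feb has 28 days (83 − 28 = 55 remain).
Mar has 31 days (55 − 31 = 24 remain).
24 into Apr → Apr 24.

Apr 24, 2009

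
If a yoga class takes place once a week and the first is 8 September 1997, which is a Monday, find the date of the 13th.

1 December 1997

The 13th occurrence is 12 intervals after the first: 12 × 7 = 84 days after 8 September 1997.
September has 30 days — 22 days to the end of September leaves 62.
October has 31 days (31 left).
November has 30 days (1 left).
1 day into December → 1 December 1997.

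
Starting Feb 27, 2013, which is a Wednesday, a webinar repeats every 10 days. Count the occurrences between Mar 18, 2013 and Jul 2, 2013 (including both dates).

Occurrences land 10·i days after Feb 27, 2013 for i = 0, 1, 2, …
Mar 18, 2013 is 19 days after the start; 19 ÷ 10 = 1 remainder 9; since the remainder is 9, round up to i = 2. First occurrence in the window: #3 on Mar 19, 2013 (2×10 = 20 days in).
Jul 2, 2013 is 125 days after the start; 125 ÷ 10 = 12 remainder 5. Last occurrence in the window: #13 on Jun 27, 2013.
Occurrences #3 through #13: 11 in total.

11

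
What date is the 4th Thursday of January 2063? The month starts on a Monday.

January 25, 2063

January 2063 begins on a Monday, so the first Thursday is January 4 (3 days later).
The 4th Thursday is 3 weeks later: 4 + 21 = 25.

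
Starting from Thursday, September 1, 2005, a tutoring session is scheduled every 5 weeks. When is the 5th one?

January 19, 2006

The 5th occurrence is 4 intervals after the first: 4 × 35 = 140 days after September 1, 2005.
September has 30 days — 29 days to the end of September leaves 111.
October has 31 days (80 left).
November has 30 days (50 left).
December has 31 days (19 left).
19 days into January → January 19, 2006.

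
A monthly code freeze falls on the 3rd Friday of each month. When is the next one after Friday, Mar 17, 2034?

Apr 21, 2034

Mar 2034 starts on a Wednesday; its first Friday is the 3rd, so the 3rd Friday is the 17th — Mar 17, 2034.
That is not after Mar 17, 2034, so look at Apr 2034.
Apr 2034 starts on a Saturday; its first Friday is the 7th, so the 3rd Friday is the 21st — Apr 21, 2034.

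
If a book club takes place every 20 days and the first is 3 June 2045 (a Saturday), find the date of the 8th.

21 October 2045

The 8th occurrence is 7 intervals after the first: 7 × 20 = 140 days after 3 June 2045.
June has 30 days — 27 days to the end of June leaves 113.
July has 31 days (82 left).
August has 31 days (51 left).
September has 30 days (21 left).
21 days into October → 21 October 2045.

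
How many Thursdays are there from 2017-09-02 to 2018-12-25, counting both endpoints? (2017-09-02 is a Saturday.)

2017-09-02 is a Saturday; the first Thursday on or after it is 2017-09-07 (5 days later).
From 2017-09-07 to 2018-12-25: 115 + 359 = 474 days (rest of 2017, to 2018-12-25 in 2018).
474 ÷ 7 = 67 full weeks with remainder 5, so 67 more Thursdays after the first → 68.

68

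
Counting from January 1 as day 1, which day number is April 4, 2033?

Days in months before April: 31 + 28 + 31 = 90.
Plus 4 days into April → day 94.

94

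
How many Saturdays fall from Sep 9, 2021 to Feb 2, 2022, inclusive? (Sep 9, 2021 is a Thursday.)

21

Sep 9, 2021 is a Thursday; the first Saturday on or after it is Sep 11, 2021 (2 days later).
From Sep 11, 2021 to Feb 2, 2022: 19 + 31 + 30 + 31 + 31 + 2 = 144 days (rest of Sep, Oct, Nov, Dec, Jan, Feb).
144 ÷ 7 = 20 full weeks with remainder 4, so 20 more Saturdays after the first → 21.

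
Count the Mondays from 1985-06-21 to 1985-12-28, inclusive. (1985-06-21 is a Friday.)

27

1985-06-21 is a Friday; the first Monday on or after it is 1985-06-24 (3 days later).
From 1985-06-24 to 1985-12-28: 6 + 31 + 31 + 30 + 31 + 30 + 28 = 187 days (rest of June, July, August, September, October, November, December).
187 ÷ 7 = 26 full weeks with remainder 5, so 26 more Mondays after the first → 27.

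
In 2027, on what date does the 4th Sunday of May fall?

23 May 2027

May 2027 begins on a Saturday, so the first Sunday is May 2 (1 day later).
The 4th Sunday is 3 weeks later: 2 + 21 = 23.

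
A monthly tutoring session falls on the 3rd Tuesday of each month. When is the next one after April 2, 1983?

April 19, 1983

April 1983 starts on a Friday; its first Tuesday is the 5th, so the 3rd Tuesday is the 19th — April 19, 1983.
April 19, 1983 is after April 2, 1983, so that is the next one.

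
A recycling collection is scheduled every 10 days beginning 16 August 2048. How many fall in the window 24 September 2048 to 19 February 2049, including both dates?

15

Occurrences land 10·i days after 16 August 2048 for i = 0, 1, 2, …
24 September 2048 is 39 days after the start; 39 ÷ 10 = 3 remainder 9; since the remainder is 9, round up to i = 4. First occurrence in the window: #5 on 25 September 2048 (4×10 = 40 days in).
19 February 2049 is 187 days after the start; 187 ÷ 10 = 18 remainder 7. Last occurrence in the window: #19 on 12 February 2049.
Occurrences #5 through #19: 15 in total.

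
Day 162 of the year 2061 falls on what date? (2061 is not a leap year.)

Jun 11, 2061

Jan has 31 days (162 − 31 = 131 remain).
Feb has 28 days (131 − 28 = 103 remain).
Mar has 31 days (103 − 31 = 72 remain).
Apr has 30 days (72 − 30 = 42 remain).
May has 31 days (42 − 31 = 11 remain).
11 into Jun → Jun 11.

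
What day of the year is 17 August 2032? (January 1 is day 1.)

230

Days in months before August: 31 + 29 + 31 + 30 + 31 + 30 + 31 = 213.
Plus 17 days into August → day 230.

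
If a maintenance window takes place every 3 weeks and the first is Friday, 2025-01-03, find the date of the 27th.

The 27th occurrence is 26 intervals after the first: 26 × 21 = 546 days after 2025-01-03.
January has 31 days — 28 days to the end of January leaves 518.
From end of January to end of 2025 is 334 days (184 left).
January has 31 days (153 left).
February has 28 days (125 left).
March has 31 days (94 left).
April has 30 days (64 left).
May has 31 days (33 left).
June has 30 days (3 left).
3 days into July → 2026-07-03.

2026-07-03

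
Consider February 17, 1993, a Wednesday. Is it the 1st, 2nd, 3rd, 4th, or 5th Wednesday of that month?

Day 17 falls in week ⌈17/7⌉ of the month.
Days 1–7 hold the 1st Wednesday, 8–14 the 2nd, 15–21 the 3rd, 22–28 the 4th, 29–31 the 5th.
17 is in the range for the 3rd.

3rd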